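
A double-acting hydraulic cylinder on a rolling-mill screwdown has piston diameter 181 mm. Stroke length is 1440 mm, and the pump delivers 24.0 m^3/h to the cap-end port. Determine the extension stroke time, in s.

Cap-side area A_cap = π/4 × (181 mm)² = 25730 mm^2
Swept volume V = A × L; t = V / Q = A·L / Q

t ≈ 5.56 s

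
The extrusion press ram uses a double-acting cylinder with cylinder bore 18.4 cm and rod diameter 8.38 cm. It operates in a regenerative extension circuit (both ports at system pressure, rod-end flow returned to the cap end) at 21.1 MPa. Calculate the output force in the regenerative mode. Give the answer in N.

With equal pressure on both faces, forces on the annular region cancel; the net push is pressure × rod cross-section.
Rod cross-section A_rod = π/4 × (8.38 cm)² = 55.15 cm^2
F = P × A_rod

F ≈ 1.16e5 N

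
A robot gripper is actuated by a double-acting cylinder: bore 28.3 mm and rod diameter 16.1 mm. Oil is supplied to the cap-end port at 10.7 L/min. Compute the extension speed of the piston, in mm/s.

v ≈ 284 mm/s

Cap-side area A_cap = π/4 × (28.3 mm)² = 629.0 mm^2
v = Q / A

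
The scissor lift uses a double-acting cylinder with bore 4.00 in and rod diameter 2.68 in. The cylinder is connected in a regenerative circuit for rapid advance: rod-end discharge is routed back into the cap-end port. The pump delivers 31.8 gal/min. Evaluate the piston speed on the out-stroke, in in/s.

v ≈ 21.7 in/s

In regeneration the rod-end outflow joins the pump flow into the cap end, so the net volume the pump must supply per unit advance equals the rod cross-section area.
Rod cross-section A_rod = π/4 × (2.68 in)² = 5.641 in^2
v = Q_pump / A_rod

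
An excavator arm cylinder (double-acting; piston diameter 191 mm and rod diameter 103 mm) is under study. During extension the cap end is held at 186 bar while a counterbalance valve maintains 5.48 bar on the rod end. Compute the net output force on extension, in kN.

Cap-side area A_cap = π/4 × (191 mm)² = 28650 mm^2
Rod-side annular area A_ann = π/4 × (191² − 103²) = 20320 mm^2
Net thrust = P_cap·A_cap − P_rod·A_ann = 532.9 kN − 11.14 kN

F ≈ 522 kN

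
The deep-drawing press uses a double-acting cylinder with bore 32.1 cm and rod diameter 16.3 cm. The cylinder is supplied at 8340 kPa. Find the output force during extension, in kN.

Cap-side area A_cap = π/4 × (32.1 cm)² = 809.3 cm^2
F = P × A_cap = 8340 kPa × A_cap

F ≈ 675 kN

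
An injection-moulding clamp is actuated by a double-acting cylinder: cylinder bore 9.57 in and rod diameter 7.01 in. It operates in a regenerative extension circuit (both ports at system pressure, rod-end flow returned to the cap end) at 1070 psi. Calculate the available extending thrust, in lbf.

F ≈ 41300 lbf

With equal pressure on both faces, forces on the annular region cancel; the net push is pressure × rod cross-section.
Rod cross-section A_rod = π/4 × (7.01 in)² = 38.59 in^2
F = P × A_rod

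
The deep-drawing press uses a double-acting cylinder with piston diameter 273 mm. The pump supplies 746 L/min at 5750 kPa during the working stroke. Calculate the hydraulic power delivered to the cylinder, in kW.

W ≈ 71.5 kW

Hydraulic power = P × Q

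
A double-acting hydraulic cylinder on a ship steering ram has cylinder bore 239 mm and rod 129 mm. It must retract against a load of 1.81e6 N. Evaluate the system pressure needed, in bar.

Rod-side annular area A_ann = π/4 × (239² − 129²) = 31790 mm^2
Retraction: pressure acts on the annular area.
P = F / A = 1.81e6 N / A

P ≈ 569 bar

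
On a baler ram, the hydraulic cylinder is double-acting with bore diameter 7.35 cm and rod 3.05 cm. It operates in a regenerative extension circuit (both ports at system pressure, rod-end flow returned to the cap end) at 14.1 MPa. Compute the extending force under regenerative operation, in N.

F ≈ 10300 N

With equal pressure on both faces, forces on the annular region cancel; the net push is pressure × rod cross-section.
Rod cross-section A_rod = π/4 × (3.05 cm)² = 7.306 cm^2
F = P × A_rod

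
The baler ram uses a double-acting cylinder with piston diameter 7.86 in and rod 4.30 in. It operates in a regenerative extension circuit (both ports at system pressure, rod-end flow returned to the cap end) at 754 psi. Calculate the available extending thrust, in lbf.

With equal pressure on both faces, forces on the annular region cancel; the net push is pressure × rod cross-section.
Rod cross-section A_rod = π/4 × (4.30 in)² = 14.52 in^2
F = P × A_rod

F ≈ 10900 lbf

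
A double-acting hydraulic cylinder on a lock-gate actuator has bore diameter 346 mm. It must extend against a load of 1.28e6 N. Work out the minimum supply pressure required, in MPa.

P ≈ 13.6 MPa

Cap-side area A_cap = π/4 × (346 mm)² = 94020 mm^2
P = F / A = 1.28e6 N / A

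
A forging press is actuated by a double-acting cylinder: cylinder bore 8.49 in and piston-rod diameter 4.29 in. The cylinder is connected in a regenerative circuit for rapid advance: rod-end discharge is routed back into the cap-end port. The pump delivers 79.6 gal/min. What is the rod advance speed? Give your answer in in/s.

v ≈ 21.2 in/s

In regeneration the rod-end outflow joins the pump flow into the cap end, so the net volume the pump must supply per unit advance equals the rod cross-section area.
Rod cross-section A_rod = π/4 × (4.29 in)² = 14.45 in^2
v = Q_pump / A_rod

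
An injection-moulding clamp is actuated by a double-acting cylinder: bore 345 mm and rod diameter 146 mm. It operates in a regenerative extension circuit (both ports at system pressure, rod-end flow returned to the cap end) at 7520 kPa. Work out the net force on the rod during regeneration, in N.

With equal pressure on both faces, forces on the annular region cancel; the net push is pressure × rod cross-section.
Rod cross-section A_rod = π/4 × (146 mm)² = 16740 mm^2
F = P × A_rod

F ≈ 1.26e5 N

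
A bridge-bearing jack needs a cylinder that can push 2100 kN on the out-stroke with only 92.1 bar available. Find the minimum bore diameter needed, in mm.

Extension force acts on the full piston face: F = P × (π/4)D².
D = √(4F / (πP)) = √(4 × 2100 kN / (π × 92.1 bar))

D ≈ 539 mm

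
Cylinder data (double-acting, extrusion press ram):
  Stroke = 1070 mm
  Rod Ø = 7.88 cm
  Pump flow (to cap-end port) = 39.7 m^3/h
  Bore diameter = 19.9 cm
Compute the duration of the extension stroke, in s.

t ≈ 3.02 s

Cap-side area A_cap = π/4 × (19.9 cm)² = 311.0 cm^2
Swept volume V = A × L; t = V / Q = A·L / Q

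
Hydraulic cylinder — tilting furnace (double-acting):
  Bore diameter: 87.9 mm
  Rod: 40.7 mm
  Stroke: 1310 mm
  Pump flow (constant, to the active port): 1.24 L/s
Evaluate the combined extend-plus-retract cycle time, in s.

Cap-side area A_cap = π/4 × (87.9 mm)² = 6068 mm^2
Rod-side annular area A_ann = π/4 × (87.9² − 40.7²) = 4767 mm^2
t_ext = A_cap·L/Q = 6.411 s
t_ret = A_ann·L/Q = 5.036 s
t_cycle = t_ext + t_ret

t ≈ 11.4 s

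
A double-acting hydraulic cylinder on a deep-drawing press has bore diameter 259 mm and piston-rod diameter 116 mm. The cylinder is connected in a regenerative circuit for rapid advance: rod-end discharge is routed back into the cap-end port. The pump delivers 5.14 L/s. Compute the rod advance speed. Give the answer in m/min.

In regeneration the rod-end outflow joins the pump flow into the cap end, so the net volume the pump must supply per unit advance equals the rod cross-section area.
Rod cross-section A_rod = π/4 × (116 mm)² = 10570 mm^2
v = Q_pump / A_rod

v ≈ 29.2 m/min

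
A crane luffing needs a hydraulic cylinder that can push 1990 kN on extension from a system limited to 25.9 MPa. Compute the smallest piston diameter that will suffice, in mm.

D ≈ 313 mm

Extension force acts on the full piston face: F = P × (π/4)D².
D = √(4F / (πP)) = √(4 × 1990 kN / (π × 25.9 MPa))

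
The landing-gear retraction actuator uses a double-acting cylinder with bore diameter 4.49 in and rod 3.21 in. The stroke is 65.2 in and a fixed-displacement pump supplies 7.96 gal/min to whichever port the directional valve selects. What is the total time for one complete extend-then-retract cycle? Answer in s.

t ≈ 50.2 s

Cap-side area A_cap = π/4 × (4.49 in)² = 15.83 in^2
Rod-side annular area A_ann = π/4 × (4.49² − 3.21²) = 7.741 in^2
t_ext = A_cap·L/Q = 33.69 s
t_ret = A_ann·L/Q = 16.47 s
t_cycle = t_ext + t_ret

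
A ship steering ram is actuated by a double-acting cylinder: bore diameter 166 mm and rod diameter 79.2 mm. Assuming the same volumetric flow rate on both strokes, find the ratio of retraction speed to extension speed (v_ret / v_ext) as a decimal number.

v_ret/v_ext ≈ 1.29

Cap-side area A_cap = π/4 × (166 mm)² = 21640 mm^2
Rod-side annular area A_ann = π/4 × (166² − 79.2²) = 16720 mm^2
For equal Q, v ∝ 1/A, so v_ret/v_ext = A_cap/A_ann.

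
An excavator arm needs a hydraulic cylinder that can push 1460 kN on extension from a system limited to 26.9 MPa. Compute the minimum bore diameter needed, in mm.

Extension force acts on the full piston face: F = P × (π/4)D².
D = √(4F / (πP)) = √(4 × 1460 kN / (π × 26.9 MPa))

D ≈ 263 mm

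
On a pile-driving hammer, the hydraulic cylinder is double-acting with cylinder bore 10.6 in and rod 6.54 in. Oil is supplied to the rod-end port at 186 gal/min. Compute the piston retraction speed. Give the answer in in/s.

v ≈ 13.1 in/s

Rod-side annular area A_ann = π/4 × (10.6² − 6.54²) = 54.65 in^2
Flow into the rod-end port fills the annular volume.
v = Q / A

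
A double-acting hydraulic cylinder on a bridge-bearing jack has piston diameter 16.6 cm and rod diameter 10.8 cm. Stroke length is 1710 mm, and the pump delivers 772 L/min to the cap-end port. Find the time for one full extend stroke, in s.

t ≈ 2.88 s

Cap-side area A_cap = π/4 × (16.6 cm)² = 216.4 cm^2
Swept volume V = A × L; t = V / Q = A·L / Q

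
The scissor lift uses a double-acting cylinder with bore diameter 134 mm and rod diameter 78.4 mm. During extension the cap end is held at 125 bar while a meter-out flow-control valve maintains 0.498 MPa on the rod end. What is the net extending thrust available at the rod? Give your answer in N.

Cap-side area A_cap = π/4 × (134 mm)² = 14100 mm^2
Rod-side annular area A_ann = π/4 × (134² − 78.4²) = 9275 mm^2
Net thrust = P_cap·A_cap − P_rod·A_ann = 1.763e5 N − 4619 N

F ≈ 1.72e5 N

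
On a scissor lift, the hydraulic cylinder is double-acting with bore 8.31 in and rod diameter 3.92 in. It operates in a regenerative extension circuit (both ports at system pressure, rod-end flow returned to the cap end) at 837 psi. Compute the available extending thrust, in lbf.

With equal pressure on both faces, forces on the annular region cancel; the net push is pressure × rod cross-section.
Rod cross-section A_rod = π/4 × (3.92 in)² = 12.07 in^2
F = P × A_rod

F ≈ 10100 lbf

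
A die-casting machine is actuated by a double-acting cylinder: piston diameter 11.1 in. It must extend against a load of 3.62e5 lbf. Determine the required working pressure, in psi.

Cap-side area A_cap = π/4 × (11.1 in)² = 96.77 in^2
P = F / A = 3.62e5 lbf / A

P ≈ 3740 psi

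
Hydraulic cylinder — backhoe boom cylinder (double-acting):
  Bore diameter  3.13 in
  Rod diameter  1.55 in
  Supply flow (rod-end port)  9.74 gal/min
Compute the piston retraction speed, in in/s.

Rod-side annular area A_ann = π/4 × (3.13² − 1.55²) = 5.808 in^2
Flow into the rod-end port fills the annular volume.
v = Q / A

v ≈ 6.46 in/s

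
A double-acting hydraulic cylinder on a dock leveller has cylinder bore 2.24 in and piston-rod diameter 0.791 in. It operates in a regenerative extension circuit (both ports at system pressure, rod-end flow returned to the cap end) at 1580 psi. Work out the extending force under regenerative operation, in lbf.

F ≈ 776 lbf

With equal pressure on both faces, forces on the annular region cancel; the net push is pressure × rod cross-section.
Rod cross-section A_rod = π/4 × (0.791 in)² = 0.4914 in^2
F = P × A_rod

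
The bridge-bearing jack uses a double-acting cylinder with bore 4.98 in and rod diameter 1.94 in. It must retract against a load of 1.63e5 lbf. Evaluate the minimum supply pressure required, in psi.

P ≈ 9870 psi

Rod-side annular area A_ann = π/4 × (4.98² − 1.94²) = 16.52 in^2
Retraction: pressure acts on the annular area.
P = F / A = 1.63e5 lbf / A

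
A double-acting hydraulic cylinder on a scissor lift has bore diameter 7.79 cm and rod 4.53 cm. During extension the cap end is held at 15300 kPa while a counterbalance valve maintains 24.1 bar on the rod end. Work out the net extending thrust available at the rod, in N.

Cap-side area A_cap = π/4 × (7.79 cm)² = 47.66 cm^2
Rod-side annular area A_ann = π/4 × (7.79² − 4.53²) = 31.54 cm^2
Net thrust = P_cap·A_cap − P_rod·A_ann = 72920 N − 7602 N

F ≈ 65300 N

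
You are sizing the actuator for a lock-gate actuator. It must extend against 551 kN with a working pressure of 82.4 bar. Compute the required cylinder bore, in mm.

D ≈ 292 mm

Extension force acts on the full piston face: F = P × (π/4)D².
D = √(4F / (πP)) = √(4 × 551 kN / (π × 82.4 bar))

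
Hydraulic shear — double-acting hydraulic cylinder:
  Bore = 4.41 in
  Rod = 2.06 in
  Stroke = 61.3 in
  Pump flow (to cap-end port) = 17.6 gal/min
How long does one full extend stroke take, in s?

Cap-side area A_cap = π/4 × (4.41 in)² = 15.27 in^2
Swept volume V = A × L; t = V / Q = A·L / Q

t ≈ 13.8 s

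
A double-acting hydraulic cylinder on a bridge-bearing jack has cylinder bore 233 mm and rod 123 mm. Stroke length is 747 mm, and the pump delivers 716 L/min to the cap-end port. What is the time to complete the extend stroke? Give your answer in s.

t ≈ 2.67 s

Cap-side area A_cap = π/4 × (233 mm)² = 42640 mm^2
Swept volume V = A × L; t = V / Q = A·L / Q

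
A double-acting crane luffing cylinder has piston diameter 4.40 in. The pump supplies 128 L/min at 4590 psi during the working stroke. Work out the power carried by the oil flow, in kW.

W ≈ 67.5 kW

Hydraulic power = P × Q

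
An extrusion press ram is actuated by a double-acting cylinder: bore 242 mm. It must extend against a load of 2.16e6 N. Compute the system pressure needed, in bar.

P ≈ 470 bar

Cap-side area A_cap = π/4 × (242 mm)² = 46000 mm^2
P = F / A = 2.16e6 N / A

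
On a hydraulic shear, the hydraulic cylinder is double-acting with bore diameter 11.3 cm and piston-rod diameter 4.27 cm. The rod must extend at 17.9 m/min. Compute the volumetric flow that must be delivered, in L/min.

Cap-side area A_cap = π/4 × (11.3 cm)² = 100.3 cm^2
Q = A × v

Q ≈ 180 L/min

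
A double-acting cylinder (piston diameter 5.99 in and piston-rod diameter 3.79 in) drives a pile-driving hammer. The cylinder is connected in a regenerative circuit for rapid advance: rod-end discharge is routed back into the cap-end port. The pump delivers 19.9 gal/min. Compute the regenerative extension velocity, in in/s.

In regeneration the rod-end outflow joins the pump flow into the cap end, so the net volume the pump must supply per unit advance equals the rod cross-section area.
Rod cross-section A_rod = π/4 × (3.79 in)² = 11.28 in^2
v = Q_pump / A_rod

v ≈ 6.79 in/s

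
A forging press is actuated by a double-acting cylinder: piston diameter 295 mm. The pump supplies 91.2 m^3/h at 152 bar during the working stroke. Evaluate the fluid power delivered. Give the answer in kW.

Hydraulic power = P × Q

W ≈ 385 kW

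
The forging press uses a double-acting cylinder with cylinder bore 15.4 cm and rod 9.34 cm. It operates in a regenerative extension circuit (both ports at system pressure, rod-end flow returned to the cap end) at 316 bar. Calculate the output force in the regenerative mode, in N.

F ≈ 2.17e5 N

With equal pressure on both faces, forces on the annular region cancel; the net push is pressure × rod cross-section.
Rod cross-section A_rod = π/4 × (9.34 cm)² = 68.51 cm^2
F = P × A_rod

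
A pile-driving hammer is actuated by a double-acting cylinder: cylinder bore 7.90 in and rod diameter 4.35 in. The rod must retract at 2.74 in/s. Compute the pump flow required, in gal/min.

Q ≈ 24.3 gal/min

Rod-side annular area A_ann = π/4 × (7.90² − 4.35²) = 34.16 in^2
Q = A × v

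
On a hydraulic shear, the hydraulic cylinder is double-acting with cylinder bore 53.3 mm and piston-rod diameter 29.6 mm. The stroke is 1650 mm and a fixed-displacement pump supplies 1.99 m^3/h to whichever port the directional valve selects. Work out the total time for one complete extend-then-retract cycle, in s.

Cap-side area A_cap = π/4 × (53.3 mm)² = 2231 mm^2
Rod-side annular area A_ann = π/4 × (53.3² − 29.6²) = 1543 mm^2
t_ext = A_cap·L/Q = 6.660 s
t_ret = A_ann·L/Q = 4.606 s
t_cycle = t_ext + t_ret

t ≈ 11.3 s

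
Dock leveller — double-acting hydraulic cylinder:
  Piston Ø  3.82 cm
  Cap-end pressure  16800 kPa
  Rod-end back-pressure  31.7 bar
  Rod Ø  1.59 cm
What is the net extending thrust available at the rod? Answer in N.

Cap-side area A_cap = π/4 × (3.82 cm)² = 11.46 cm^2
Rod-side annular area A_ann = π/4 × (3.82² − 1.59²) = 9.475 cm^2
Net thrust = P_cap·A_cap − P_rod·A_ann = 19250 N − 3004 N

F ≈ 16300 N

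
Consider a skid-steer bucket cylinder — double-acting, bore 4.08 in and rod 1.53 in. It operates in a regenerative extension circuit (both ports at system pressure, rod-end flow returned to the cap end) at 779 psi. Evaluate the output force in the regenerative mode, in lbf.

F ≈ 1430 lbf

With equal pressure on both faces, forces on the annular region cancel; the net push is pressure × rod cross-section.
Rod cross-section A_rod = π/4 × (1.53 in)² = 1.839 in^2
F = P × A_rod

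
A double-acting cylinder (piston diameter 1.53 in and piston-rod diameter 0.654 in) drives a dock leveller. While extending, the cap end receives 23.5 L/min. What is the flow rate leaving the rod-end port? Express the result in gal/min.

Q_out ≈ 5.07 gal/min

Cap-side area A_cap = π/4 × (1.53 in)² = 1.839 in^2
Rod-side annular area A_ann = π/4 × (1.53² − 0.654²) = 1.503 in^2
Piston speed v = Q_in/A_cap; rod-end outflow Q_out = v × A_ann = Q_in × A_ann/A_cap.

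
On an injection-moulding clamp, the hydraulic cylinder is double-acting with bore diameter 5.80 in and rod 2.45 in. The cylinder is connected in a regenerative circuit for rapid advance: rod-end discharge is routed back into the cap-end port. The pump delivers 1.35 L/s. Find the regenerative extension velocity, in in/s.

v ≈ 17.5 in/s

In regeneration the rod-end outflow joins the pump flow into the cap end, so the net volume the pump must supply per unit advance equals the rod cross-section area.
Rod cross-section A_rod = π/4 × (2.45 in)² = 4.714 in^2
v = Q_pump / A_rod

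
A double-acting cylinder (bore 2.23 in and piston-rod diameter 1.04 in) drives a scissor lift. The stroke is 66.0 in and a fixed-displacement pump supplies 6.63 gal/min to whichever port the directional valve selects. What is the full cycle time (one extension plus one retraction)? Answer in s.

t ≈ 18.0 s

Cap-side area A_cap = π/4 × (2.23 in)² = 3.906 in^2
Rod-side annular area A_ann = π/4 × (2.23² − 1.04²) = 3.056 in^2
t_ext = A_cap·L/Q = 10.10 s
t_ret = A_ann·L/Q = 7.902 s
t_cycle = t_ext + t_ret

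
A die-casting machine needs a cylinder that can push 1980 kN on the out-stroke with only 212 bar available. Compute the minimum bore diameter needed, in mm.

D ≈ 345 mm

Extension force acts on the full piston face: F = P × (π/4)D².
D = √(4F / (πP)) = √(4 × 1980 kN / (π × 212 bar))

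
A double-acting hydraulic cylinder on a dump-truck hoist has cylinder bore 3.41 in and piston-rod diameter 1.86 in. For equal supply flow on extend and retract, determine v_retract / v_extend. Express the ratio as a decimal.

Cap-side area A_cap = π/4 × (3.41 in)² = 9.133 in^2
Rod-side annular area A_ann = π/4 × (3.41² − 1.86²) = 6.416 in^2
For equal Q, v ∝ 1/A, so v_ret/v_ext = A_cap/A_ann.

v_ret/v_ext ≈ 1.42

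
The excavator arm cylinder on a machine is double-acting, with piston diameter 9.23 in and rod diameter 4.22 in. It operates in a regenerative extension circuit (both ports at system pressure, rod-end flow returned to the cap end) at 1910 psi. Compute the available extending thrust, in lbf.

F ≈ 26700 lbf

With equal pressure on both faces, forces on the annular region cancel; the net push is pressure × rod cross-section.
Rod cross-section A_rod = π/4 × (4.22 in)² = 13.99 in^2
F = P × A_rod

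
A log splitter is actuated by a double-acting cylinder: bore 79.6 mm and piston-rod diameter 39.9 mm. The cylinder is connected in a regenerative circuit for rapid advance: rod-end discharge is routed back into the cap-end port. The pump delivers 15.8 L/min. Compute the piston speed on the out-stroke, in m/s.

In regeneration the rod-end outflow joins the pump flow into the cap end, so the net volume the pump must supply per unit advance equals the rod cross-section area.
Rod cross-section A_rod = π/4 × (39.9 mm)² = 1250 mm^2
v = Q_pump / A_rod

v ≈ 0.211 m/s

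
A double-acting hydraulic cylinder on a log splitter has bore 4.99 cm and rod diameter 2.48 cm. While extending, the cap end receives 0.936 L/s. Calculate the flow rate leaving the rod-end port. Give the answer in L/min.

Cap-side area A_cap = π/4 × (4.99 cm)² = 19.56 cm^2
Rod-side annular area A_ann = π/4 × (4.99² − 2.48²) = 14.73 cm^2
Piston speed v = Q_in/A_cap; rod-end outflow Q_out = v × A_ann = Q_in × A_ann/A_cap.

Q_out ≈ 42.3 L/min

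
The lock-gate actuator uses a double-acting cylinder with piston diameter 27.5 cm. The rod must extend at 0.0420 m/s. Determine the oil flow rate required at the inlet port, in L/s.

Q ≈ 2.49 L/s

Cap-side area A_cap = π/4 × (27.5 cm)² = 594.0 cm^2
Q = A × v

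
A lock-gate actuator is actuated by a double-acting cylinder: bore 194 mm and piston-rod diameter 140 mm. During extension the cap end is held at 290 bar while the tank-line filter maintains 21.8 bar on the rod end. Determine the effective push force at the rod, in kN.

F ≈ 826 kN

Cap-side area A_cap = π/4 × (194 mm)² = 29560 mm^2
Rod-side annular area A_ann = π/4 × (194² − 140²) = 14170 mm^2
Net thrust = P_cap·A_cap − P_rod·A_ann = 857.2 kN − 30.88 kN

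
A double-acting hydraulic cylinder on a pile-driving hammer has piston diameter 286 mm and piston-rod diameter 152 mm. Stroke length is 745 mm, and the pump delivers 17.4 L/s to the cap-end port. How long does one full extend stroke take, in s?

t ≈ 2.75 s

Cap-side area A_cap = π/4 × (286 mm)² = 64240 mm^2
Swept volume V = A × L; t = V / Q = A·L / Q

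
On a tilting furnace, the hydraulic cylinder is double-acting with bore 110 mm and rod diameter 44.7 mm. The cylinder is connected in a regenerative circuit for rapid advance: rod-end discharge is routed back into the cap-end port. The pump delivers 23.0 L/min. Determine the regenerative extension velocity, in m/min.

In regeneration the rod-end outflow joins the pump flow into the cap end, so the net volume the pump must supply per unit advance equals the rod cross-section area.
Rod cross-section A_rod = π/4 × (44.7 mm)² = 1569 mm^2
v = Q_pump / A_rod

v ≈ 14.7 m/min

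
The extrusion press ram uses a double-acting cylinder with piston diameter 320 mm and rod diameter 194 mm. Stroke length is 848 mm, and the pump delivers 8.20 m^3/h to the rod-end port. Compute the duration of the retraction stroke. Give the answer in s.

Rod-side annular area A_ann = π/4 × (320² − 194²) = 50870 mm^2
Swept volume V = A × L; t = V / Q = A·L / Q

t ≈ 18.9 s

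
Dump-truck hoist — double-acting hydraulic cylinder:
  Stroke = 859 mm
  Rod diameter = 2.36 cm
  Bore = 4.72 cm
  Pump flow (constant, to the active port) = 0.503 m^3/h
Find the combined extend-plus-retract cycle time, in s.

t ≈ 18.8 s

Cap-side area A_cap = π/4 × (4.72 cm)² = 17.50 cm^2
Rod-side annular area A_ann = π/4 × (4.72² − 2.36²) = 13.12 cm^2
t_ext = A_cap·L/Q = 10.76 s
t_ret = A_ann·L/Q = 8.068 s
t_cycle = t_ext + t_ret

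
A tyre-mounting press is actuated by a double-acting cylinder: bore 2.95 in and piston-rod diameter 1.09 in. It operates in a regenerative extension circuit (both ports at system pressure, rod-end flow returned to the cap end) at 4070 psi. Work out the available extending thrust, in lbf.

F ≈ 3800 lbf

With equal pressure on both faces, forces on the annular region cancel; the net push is pressure × rod cross-section.
Rod cross-section A_rod = π/4 × (1.09 in)² = 0.9331 in^2
F = P × A_rod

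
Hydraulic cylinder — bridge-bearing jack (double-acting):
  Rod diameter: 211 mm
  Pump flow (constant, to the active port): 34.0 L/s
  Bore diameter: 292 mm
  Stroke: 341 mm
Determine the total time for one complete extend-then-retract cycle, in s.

Cap-side area A_cap = π/4 × (292 mm)² = 66970 mm^2
Rod-side annular area A_ann = π/4 × (292² − 211²) = 32000 mm^2
t_ext = A_cap·L/Q = 0.6716 s
t_ret = A_ann·L/Q = 0.3209 s
t_cycle = t_ext + t_ret

t ≈ 0.993 s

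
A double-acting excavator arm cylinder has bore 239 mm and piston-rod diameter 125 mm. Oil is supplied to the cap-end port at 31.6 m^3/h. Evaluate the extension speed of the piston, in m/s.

v ≈ 0.196 m/s

Cap-side area A_cap = π/4 × (239 mm)² = 44860 mm^2
v = Q / A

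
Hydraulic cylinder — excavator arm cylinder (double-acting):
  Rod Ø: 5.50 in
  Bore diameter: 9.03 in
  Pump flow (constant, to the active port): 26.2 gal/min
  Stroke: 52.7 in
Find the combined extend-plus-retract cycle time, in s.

t ≈ 54.5 s

Cap-side area A_cap = π/4 × (9.03 in)² = 64.04 in^2
Rod-side annular area A_ann = π/4 × (9.03² − 5.50²) = 40.28 in^2
t_ext = A_cap·L/Q = 33.46 s
t_ret = A_ann·L/Q = 21.05 s
t_cycle = t_ext + t_ret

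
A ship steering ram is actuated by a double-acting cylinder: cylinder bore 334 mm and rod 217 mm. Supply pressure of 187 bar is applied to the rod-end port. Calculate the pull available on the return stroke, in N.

Rod-side annular area A_ann = π/4 × (334² − 217²) = 50630 mm^2
On retraction the pressure acts on the annular area (bore minus rod).
F = P × A_ann

F ≈ 9.47e5 N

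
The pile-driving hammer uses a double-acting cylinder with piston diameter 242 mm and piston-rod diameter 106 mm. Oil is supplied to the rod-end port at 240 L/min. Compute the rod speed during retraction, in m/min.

Rod-side annular area A_ann = π/4 × (242² − 106²) = 37170 mm^2
Flow into the rod-end port fills the annular volume.
v = Q / A

v ≈ 6.46 m/min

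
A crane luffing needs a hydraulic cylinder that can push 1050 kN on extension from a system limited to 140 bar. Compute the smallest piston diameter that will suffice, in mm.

Extension force acts on the full piston face: F = P × (π/4)D².
D = √(4F / (πP)) = √(4 × 1050 kN / (π × 140 bar))

D ≈ 309 mm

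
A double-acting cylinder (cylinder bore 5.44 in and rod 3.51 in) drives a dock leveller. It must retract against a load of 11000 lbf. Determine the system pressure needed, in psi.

P ≈ 811 psi

Rod-side annular area A_ann = π/4 × (5.44² − 3.51²) = 13.57 in^2
Retraction: pressure acts on the annular area.
P = F / A = 11000 lbf / A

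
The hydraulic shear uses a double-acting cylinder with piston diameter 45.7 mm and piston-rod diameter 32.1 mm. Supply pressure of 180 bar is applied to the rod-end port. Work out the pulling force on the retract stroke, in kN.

Rod-side annular area A_ann = π/4 × (45.7² − 32.1²) = 831.0 mm^2
On retraction the pressure acts on the annular area (bore minus rod).
F = P × A_ann

F ≈ 15.0 kN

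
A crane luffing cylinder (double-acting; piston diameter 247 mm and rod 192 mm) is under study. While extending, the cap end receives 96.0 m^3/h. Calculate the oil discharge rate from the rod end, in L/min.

Cap-side area A_cap = π/4 × (247 mm)² = 47920 mm^2
Rod-side annular area A_ann = π/4 × (247² − 192²) = 18960 mm^2
Piston speed v = Q_in/A_cap; rod-end outflow Q_out = v × A_ann = Q_in × A_ann/A_cap.

Q_out ≈ 633 L/min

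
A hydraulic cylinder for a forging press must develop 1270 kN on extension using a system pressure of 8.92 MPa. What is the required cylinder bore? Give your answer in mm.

D ≈ 426 mm

Extension force acts on the full piston face: F = P × (π/4)D².
D = √(4F / (πP)) = √(4 × 1270 kN / (π × 8.92 MPa))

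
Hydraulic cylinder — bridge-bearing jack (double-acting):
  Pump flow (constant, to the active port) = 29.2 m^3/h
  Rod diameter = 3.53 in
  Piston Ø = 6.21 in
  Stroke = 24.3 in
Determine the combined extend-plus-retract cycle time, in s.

Cap-side area A_cap = π/4 × (6.21 in)² = 30.29 in^2
Rod-side annular area A_ann = π/4 × (6.21² − 3.53²) = 20.50 in^2
t_ext = A_cap·L/Q = 1.487 s
t_ret = A_ann·L/Q = 1.006 s
t_cycle = t_ext + t_ret

t ≈ 2.49 s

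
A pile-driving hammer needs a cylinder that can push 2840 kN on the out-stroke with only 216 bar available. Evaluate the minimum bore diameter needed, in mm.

D ≈ 409 mm

Extension force acts on the full piston face: F = P × (π/4)D².
D = √(4F / (πP)) = √(4 × 2840 kN / (π × 216 bar))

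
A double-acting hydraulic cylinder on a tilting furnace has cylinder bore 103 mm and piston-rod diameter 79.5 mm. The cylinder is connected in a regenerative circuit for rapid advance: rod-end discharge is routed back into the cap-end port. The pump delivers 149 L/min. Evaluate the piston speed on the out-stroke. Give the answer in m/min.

In regeneration the rod-end outflow joins the pump flow into the cap end, so the net volume the pump must supply per unit advance equals the rod cross-section area.
Rod cross-section A_rod = π/4 × (79.5 mm)² = 4964 mm^2
v = Q_pump / A_rod

v ≈ 30.0 m/min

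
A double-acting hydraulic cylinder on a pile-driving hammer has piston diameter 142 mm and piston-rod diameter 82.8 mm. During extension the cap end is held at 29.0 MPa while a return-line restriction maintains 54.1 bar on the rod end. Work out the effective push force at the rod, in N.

Cap-side area A_cap = π/4 × (142 mm)² = 15840 mm^2
Rod-side annular area A_ann = π/4 × (142² − 82.8²) = 10450 mm^2
Net thrust = P_cap·A_cap − P_rod·A_ann = 4.593e5 N − 56550 N

F ≈ 4.03e5 N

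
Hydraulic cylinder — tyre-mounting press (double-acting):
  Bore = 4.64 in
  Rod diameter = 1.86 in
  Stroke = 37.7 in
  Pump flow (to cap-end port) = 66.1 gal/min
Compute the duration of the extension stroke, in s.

t ≈ 2.50 s

Cap-side area A_cap = π/4 × (4.64 in)² = 16.91 in^2
Swept volume V = A × L; t = V / Q = A·L / Q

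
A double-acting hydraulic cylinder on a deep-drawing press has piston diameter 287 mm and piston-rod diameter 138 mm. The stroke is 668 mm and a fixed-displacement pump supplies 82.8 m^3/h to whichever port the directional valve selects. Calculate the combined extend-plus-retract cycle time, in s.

Cap-side area A_cap = π/4 × (287 mm)² = 64690 mm^2
Rod-side annular area A_ann = π/4 × (287² − 138²) = 49740 mm^2
t_ext = A_cap·L/Q = 1.879 s
t_ret = A_ann·L/Q = 1.444 s
t_cycle = t_ext + t_ret

t ≈ 3.32 s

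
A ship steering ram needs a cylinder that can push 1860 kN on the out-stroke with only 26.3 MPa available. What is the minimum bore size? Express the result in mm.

Extension force acts on the full piston face: F = P × (π/4)D².
D = √(4F / (πP)) = √(4 × 1860 kN / (π × 26.3 MPa))

D ≈ 300 mm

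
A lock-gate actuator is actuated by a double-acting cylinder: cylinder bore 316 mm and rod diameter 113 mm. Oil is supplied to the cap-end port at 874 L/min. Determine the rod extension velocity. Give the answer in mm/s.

Cap-side area A_cap = π/4 × (316 mm)² = 78430 mm^2
v = Q / A

v ≈ 186 mm/s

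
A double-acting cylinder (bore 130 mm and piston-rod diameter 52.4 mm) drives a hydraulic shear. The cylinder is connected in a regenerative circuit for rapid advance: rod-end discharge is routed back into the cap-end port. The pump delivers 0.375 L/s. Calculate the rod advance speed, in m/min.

In regeneration the rod-end outflow joins the pump flow into the cap end, so the net volume the pump must supply per unit advance equals the rod cross-section area.
Rod cross-section A_rod = π/4 × (52.4 mm)² = 2157 mm^2
v = Q_pump / A_rod

v ≈ 10.4 m/min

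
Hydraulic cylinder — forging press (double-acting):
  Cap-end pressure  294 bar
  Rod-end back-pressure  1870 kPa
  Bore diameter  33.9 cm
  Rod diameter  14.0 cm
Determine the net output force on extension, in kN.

Cap-side area A_cap = π/4 × (33.9 cm)² = 902.6 cm^2
Rod-side annular area A_ann = π/4 × (33.9² − 14.0²) = 748.6 cm^2
Net thrust = P_cap·A_cap − P_rod·A_ann = 2654 kN − 140.0 kN

F ≈ 2510 kN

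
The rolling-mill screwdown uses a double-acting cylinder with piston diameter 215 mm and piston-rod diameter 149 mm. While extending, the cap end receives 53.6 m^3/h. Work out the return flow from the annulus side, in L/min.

Cap-side area A_cap = π/4 × (215 mm)² = 36310 mm^2
Rod-side annular area A_ann = π/4 × (215² − 149²) = 18870 mm^2
Piston speed v = Q_in/A_cap; rod-end outflow Q_out = v × A_ann = Q_in × A_ann/A_cap.

Q_out ≈ 464 L/min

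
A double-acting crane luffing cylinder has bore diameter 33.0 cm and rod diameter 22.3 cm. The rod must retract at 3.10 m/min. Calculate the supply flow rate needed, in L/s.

Q ≈ 2.40 L/s

Rod-side annular area A_ann = π/4 × (33.0² − 22.3²) = 464.7 cm^2
Q = A × v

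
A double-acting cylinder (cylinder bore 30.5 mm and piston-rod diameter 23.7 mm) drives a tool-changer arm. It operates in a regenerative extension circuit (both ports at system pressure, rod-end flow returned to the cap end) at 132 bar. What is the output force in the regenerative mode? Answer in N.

With equal pressure on both faces, forces on the annular region cancel; the net push is pressure × rod cross-section.
Rod cross-section A_rod = π/4 × (23.7 mm)² = 441.2 mm^2
F = P × A_rod

F ≈ 5820 N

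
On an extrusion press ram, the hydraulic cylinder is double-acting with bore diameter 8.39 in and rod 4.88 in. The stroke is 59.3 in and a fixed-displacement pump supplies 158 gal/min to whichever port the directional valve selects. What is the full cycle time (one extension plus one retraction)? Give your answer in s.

t ≈ 8.96 s

Cap-side area A_cap = π/4 × (8.39 in)² = 55.29 in^2
Rod-side annular area A_ann = π/4 × (8.39² − 4.88²) = 36.58 in^2
t_ext = A_cap·L/Q = 5.390 s
t_ret = A_ann·L/Q = 3.566 s
t_cycle = t_ext + t_ret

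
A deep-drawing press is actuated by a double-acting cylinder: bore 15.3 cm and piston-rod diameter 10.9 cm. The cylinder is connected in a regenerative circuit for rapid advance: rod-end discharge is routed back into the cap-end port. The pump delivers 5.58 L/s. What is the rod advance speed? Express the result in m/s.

In regeneration the rod-end outflow joins the pump flow into the cap end, so the net volume the pump must supply per unit advance equals the rod cross-section area.
Rod cross-section A_rod = π/4 × (10.9 cm)² = 93.31 cm^2
v = Q_pump / A_rod

v ≈ 0.598 m/s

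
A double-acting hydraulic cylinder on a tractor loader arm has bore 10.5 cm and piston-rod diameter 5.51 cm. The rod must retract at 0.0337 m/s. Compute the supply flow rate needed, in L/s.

Rod-side annular area A_ann = π/4 × (10.5² − 5.51²) = 62.75 cm^2
Q = A × v

Q ≈ 0.211 L/s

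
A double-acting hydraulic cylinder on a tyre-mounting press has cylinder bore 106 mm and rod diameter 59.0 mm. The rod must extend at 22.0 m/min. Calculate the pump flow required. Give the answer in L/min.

Q ≈ 194 L/min

Cap-side area A_cap = π/4 × (106 mm)² = 8825 mm^2
Q = A × v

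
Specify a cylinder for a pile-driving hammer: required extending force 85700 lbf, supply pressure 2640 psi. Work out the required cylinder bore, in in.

D ≈ 6.43 in

Extension force acts on the full piston face: F = P × (π/4)D².
D = √(4F / (πP)) = √(4 × 85700 lbf / (π × 2640 psi))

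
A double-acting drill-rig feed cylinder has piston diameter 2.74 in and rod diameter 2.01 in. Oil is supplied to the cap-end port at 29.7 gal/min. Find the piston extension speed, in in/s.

v ≈ 19.4 in/s

Cap-side area A_cap = π/4 × (2.74 in)² = 5.896 in^2
v = Q / A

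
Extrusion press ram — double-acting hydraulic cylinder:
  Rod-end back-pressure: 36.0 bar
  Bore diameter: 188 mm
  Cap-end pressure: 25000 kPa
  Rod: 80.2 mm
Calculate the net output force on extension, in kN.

Cap-side area A_cap = π/4 × (188 mm)² = 27760 mm^2
Rod-side annular area A_ann = π/4 × (188² − 80.2²) = 22710 mm^2
Net thrust = P_cap·A_cap − P_rod·A_ann = 694.0 kN − 81.75 kN

F ≈ 612 kN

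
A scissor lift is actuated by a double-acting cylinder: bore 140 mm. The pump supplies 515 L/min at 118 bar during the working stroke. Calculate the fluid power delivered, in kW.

Hydraulic power = P × Q

W ≈ 101 kW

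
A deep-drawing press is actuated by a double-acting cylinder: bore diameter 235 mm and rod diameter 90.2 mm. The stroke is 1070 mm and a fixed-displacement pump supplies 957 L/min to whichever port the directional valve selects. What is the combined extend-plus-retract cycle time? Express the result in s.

Cap-side area A_cap = π/4 × (235 mm)² = 43370 mm^2
Rod-side annular area A_ann = π/4 × (235² − 90.2²) = 36980 mm^2
t_ext = A_cap·L/Q = 2.910 s
t_ret = A_ann·L/Q = 2.481 s
t_cycle = t_ext + t_ret

t ≈ 5.39 s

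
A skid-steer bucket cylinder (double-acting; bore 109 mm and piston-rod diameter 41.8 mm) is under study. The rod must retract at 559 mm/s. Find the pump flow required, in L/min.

Rod-side annular area A_ann = π/4 × (109² − 41.8²) = 7959 mm^2
Q = A × v

Q ≈ 267 L/min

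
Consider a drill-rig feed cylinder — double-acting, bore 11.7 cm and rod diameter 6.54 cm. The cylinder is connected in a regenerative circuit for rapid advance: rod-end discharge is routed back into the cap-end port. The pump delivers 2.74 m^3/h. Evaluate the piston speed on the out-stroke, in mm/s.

v ≈ 227 mm/s

In regeneration the rod-end outflow joins the pump flow into the cap end, so the net volume the pump must supply per unit advance equals the rod cross-section area.
Rod cross-section A_rod = π/4 × (6.54 cm)² = 33.59 cm^2
v = Q_pump / A_rod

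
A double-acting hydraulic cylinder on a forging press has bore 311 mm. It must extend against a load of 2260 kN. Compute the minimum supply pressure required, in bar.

Cap-side area A_cap = π/4 × (311 mm)² = 75960 mm^2
P = F / A = 2260 kN / A

P ≈ 298 bar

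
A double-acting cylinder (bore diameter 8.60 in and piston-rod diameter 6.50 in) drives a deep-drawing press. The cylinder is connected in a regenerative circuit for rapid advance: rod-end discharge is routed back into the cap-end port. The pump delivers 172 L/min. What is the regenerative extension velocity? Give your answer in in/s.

v ≈ 5.27 in/s

In regeneration the rod-end outflow joins the pump flow into the cap end, so the net volume the pump must supply per unit advance equals the rod cross-section area.
Rod cross-section A_rod = π/4 × (6.50 in)² = 33.18 in^2
v = Q_pump / A_rod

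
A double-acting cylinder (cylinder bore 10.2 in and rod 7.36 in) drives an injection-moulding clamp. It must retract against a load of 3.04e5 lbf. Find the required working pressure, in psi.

P ≈ 7760 psi

Rod-side annular area A_ann = π/4 × (10.2² − 7.36²) = 39.17 in^2
Retraction: pressure acts on the annular area.
P = F / A = 3.04e5 lbf / A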